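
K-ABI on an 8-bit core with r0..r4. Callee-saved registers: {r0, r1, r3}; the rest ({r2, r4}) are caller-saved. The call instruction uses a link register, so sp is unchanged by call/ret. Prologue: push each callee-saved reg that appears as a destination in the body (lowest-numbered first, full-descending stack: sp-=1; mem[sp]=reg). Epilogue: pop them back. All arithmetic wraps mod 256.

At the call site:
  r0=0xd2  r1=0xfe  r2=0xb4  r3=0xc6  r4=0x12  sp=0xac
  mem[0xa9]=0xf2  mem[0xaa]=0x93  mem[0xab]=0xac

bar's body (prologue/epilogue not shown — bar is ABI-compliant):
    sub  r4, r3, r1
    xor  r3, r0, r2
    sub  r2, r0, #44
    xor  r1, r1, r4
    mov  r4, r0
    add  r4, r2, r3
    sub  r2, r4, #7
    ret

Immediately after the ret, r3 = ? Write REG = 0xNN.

prologue: push r1 → mem[0xab]=0xfe, sp=0xab
prologue: push r3 → mem[0xaa]=0xc6, sp=0xaa
body[0] sub  r4, r3, r1 → r4=0xc8
body[1] xor  r3, r0, r2 → r3=0x66
body[2] sub  r2, r0, #44 → r2=0xa6
body[3] xor  r1, r1, r4 → r1=0x36
body[4] mov  r4, r0 → r4=0xd2
body[5] add  r4, r2, r3 → r4=0x0c
body[6] sub  r2, r4, #7 → r2=0x05
epilogue: pop r3=0xc6, sp=0xab
epilogue: pop r1=0xfe, sp=0xac
r3 is callee-saved → restored

REG = 0xc6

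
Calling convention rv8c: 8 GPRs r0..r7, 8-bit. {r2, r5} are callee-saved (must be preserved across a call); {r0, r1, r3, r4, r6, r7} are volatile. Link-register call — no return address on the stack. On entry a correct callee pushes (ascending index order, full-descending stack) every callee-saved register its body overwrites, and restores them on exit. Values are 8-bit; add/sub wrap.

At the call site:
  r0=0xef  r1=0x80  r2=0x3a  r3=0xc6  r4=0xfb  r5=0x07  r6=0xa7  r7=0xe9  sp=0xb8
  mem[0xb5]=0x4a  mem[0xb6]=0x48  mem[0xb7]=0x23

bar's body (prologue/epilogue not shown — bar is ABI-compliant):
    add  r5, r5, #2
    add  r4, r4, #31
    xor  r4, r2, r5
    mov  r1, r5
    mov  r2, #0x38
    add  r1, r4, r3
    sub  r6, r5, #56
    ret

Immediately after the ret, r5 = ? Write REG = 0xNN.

prologue: push r2 → mem[0xb7]=0x3a, sp=0xb7
prologue: push r5 → mem[0xb6]=0x07, sp=0xb6
body[0] add  r5, r5, #2 → r5=0x09
body[1] add  r4, r4, #31 → r4=0x1a
body[2] xor  r4, r2, r5 → r4=0x33
body[3] mov  r1, r5 → r1=0x09
body[4] mov  r2, #0x38 → r2=0x38
body[5] add  r1, r4, r3 → r1=0xf9
body[6] sub  r6, r5, #56 → r6=0xd1
epilogue: pop r5=0x07, sp=0xb7
epilogue: pop r2=0x3a, sp=0xb8
r5 is callee-saved → restored

REG = 0x07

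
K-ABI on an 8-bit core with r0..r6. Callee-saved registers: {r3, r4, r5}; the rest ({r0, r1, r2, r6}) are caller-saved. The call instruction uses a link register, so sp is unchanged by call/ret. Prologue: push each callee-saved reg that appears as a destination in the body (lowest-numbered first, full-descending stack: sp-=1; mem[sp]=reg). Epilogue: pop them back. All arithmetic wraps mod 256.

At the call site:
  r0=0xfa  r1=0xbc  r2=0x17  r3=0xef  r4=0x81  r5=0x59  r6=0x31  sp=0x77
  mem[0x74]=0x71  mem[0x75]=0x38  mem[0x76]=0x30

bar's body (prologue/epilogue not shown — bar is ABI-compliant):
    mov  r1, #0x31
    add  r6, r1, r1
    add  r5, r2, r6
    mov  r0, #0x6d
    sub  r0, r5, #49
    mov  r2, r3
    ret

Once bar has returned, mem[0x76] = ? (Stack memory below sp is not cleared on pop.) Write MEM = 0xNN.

prologue: push r5 → mem[0x76]=0x59, sp=0x76
body[0] mov  r1, #0x31 → r1=0x31
body[1] add  r6, r1, r1 → r6=0x62
body[2] add  r5, r2, r6 → r5=0x79
body[3] mov  r0, #0x6d → r0=0x6d
body[4] sub  r0, r5, #49 → r0=0x48
body[5] mov  r2, r3 → r2=0xef
epilogue: pop r5=0x59, sp=0x77
prologue pushed ['r5'] at ['0x76']

MEM = 0x59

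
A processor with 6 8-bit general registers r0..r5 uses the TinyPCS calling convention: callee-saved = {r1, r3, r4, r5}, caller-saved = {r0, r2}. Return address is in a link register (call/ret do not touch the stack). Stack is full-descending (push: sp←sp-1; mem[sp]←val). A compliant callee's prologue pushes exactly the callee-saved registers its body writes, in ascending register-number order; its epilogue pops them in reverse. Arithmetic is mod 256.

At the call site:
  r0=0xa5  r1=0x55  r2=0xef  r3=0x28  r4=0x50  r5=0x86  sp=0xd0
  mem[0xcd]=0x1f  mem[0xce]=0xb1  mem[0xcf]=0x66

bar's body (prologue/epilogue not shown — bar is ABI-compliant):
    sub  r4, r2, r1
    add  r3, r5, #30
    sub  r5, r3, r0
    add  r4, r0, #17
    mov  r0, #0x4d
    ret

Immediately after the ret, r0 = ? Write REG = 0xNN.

REG = 0x4d

prologue: push r3 → mem[0xcf]=0x28, sp=0xcf
prologue: push r4 → mem[0xce]=0x50, sp=0xce
prologue: push r5 → mem[0xcd]=0x86, sp=0xcd
body[0] sub  r4, r2, r1 → r4=0x9a
body[1] add  r3, r5, #30 → r3=0xa4
body[2] sub  r5, r3, r0 → r5=0xff
body[3] add  r4, r0, #17 → r4=0xb6
body[4] mov  r0, #0x4d → r0=0x4d
epilogue: pop r5=0x86, sp=0xce
epilogue: pop r4=0x50, sp=0xcf
epilogue: pop r3=0x28, sp=0xd0
r0 is caller-saved → body value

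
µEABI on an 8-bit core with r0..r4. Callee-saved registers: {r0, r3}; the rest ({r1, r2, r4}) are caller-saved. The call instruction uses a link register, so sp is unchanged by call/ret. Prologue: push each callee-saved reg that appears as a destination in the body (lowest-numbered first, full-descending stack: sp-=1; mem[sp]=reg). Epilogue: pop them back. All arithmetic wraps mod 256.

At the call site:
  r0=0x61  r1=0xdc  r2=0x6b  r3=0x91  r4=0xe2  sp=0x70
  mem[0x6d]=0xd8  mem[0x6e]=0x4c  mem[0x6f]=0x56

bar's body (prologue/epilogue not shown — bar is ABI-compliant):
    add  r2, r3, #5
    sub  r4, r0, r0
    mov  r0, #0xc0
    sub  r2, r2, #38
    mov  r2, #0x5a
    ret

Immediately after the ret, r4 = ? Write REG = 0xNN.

REG = 0x00

prologue: push r0 -> mem[0x6f]=0x61, sp=0x6f
body[0] add  r2, r3, #5 -> r2=0x96
body[1] sub  r4, r0, r0 -> r4=0x00
body[2] mov  r0, #0xc0 -> r0=0xc0
body[3] sub  r2, r2, #38 -> r2=0x70
body[4] mov  r2, #0x5a -> r2=0x5a
epilogue: pop r0=0x61, sp=0x70
r4 is caller-saved -> body value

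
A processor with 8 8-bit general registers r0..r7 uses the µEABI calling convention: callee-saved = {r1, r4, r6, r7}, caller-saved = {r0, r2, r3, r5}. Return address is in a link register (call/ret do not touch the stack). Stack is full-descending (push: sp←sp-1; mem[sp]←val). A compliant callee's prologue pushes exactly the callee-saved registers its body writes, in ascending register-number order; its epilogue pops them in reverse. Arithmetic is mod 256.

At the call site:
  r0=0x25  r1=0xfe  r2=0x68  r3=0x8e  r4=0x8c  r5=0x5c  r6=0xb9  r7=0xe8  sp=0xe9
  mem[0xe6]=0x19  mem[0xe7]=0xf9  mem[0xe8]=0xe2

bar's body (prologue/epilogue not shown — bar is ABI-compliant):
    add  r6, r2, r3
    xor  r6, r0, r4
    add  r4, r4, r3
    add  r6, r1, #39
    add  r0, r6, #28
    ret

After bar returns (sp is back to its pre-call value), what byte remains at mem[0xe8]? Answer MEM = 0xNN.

MEM = 0x8c

prologue: push r4 -> mem[0xe8]=0x8c, sp=0xe8
prologue: push r6 -> mem[0xe7]=0xb9, sp=0xe7
body[0] add  r6, r2, r3 -> r6=0xf6
body[1] xor  r6, r0, r4 -> r6=0xa9
body[2] add  r4, r4, r3 -> r4=0x1a
body[3] add  r6, r1, #39 -> r6=0x25
body[4] add  r0, r6, #28 -> r0=0x41
epilogue: pop r6=0xb9, sp=0xe8
epilogue: pop r4=0x8c, sp=0xe9
prologue pushed ['r4', 'r6'] at ['0xe8', '0xe7']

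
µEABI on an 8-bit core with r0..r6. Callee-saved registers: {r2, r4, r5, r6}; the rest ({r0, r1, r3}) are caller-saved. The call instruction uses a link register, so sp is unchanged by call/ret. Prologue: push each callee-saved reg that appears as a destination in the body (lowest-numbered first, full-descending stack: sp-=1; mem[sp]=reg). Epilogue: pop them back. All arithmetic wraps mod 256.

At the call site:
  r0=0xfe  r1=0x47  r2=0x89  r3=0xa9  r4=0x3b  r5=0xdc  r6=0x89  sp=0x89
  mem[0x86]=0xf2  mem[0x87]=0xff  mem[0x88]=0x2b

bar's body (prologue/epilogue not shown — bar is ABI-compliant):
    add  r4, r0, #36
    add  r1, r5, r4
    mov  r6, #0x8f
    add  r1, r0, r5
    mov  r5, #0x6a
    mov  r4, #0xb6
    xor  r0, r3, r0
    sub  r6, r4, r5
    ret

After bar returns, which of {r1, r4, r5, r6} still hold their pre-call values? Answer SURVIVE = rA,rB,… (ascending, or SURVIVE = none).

SURVIVE = r4,r5,r6

prologue: push r4 → mem[0x88]=0x3b, sp=0x88
prologue: push r5 → mem[0x87]=0xdc, sp=0x87
prologue: push r6 → mem[0x86]=0x89, sp=0x86
body[0] add  r4, r0, #36 → r4=0x22
body[1] add  r1, r5, r4 → r1=0xfe
body[2] mov  r6, #0x8f → r6=0x8f
body[3] add  r1, r0, r5 → r1=0xda
body[4] mov  r5, #0x6a → r5=0x6a
body[5] mov  r4, #0xb6 → r4=0xb6
body[6] xor  r0, r3, r0 → r0=0x57
body[7] sub  r6, r4, r5 → r6=0x4c
epilogue: pop r6=0x89, sp=0x87
epilogue: pop r5=0xdc, sp=0x88
epilogue: pop r4=0x3b, sp=0x89
r1: caller-saved, written=True
r4: callee-saved, written=True
r5: callee-saved, written=True
r6: callee-saved, written=True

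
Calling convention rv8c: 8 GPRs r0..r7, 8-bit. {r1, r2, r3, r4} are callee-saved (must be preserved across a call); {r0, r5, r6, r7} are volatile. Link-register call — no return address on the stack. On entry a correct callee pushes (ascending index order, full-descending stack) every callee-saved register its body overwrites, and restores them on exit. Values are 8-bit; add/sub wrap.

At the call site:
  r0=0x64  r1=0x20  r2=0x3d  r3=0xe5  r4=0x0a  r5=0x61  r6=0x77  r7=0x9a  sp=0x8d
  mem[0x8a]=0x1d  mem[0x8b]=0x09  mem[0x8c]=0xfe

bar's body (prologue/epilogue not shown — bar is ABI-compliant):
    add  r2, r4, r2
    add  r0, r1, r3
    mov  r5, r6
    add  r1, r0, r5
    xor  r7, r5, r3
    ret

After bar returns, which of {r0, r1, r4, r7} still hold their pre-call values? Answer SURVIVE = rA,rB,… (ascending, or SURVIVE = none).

prologue: push r1 → mem[0x8c]=0x20, sp=0x8c
prologue: push r2 → mem[0x8b]=0x3d, sp=0x8b
body[0] add  r2, r4, r2 → r2=0x47
body[1] add  r0, r1, r3 → r0=0x05
body[2] mov  r5, r6 → r5=0x77
body[3] add  r1, r0, r5 → r1=0x7c
body[4] xor  r7, r5, r3 → r7=0x92
epilogue: pop r2=0x3d, sp=0x8c
epilogue: pop r1=0x20, sp=0x8d
r0: caller-saved, written=True
r1: callee-saved, written=True
r4: callee-saved, written=False
r7: caller-saved, written=True

SURVIVE = r1,r4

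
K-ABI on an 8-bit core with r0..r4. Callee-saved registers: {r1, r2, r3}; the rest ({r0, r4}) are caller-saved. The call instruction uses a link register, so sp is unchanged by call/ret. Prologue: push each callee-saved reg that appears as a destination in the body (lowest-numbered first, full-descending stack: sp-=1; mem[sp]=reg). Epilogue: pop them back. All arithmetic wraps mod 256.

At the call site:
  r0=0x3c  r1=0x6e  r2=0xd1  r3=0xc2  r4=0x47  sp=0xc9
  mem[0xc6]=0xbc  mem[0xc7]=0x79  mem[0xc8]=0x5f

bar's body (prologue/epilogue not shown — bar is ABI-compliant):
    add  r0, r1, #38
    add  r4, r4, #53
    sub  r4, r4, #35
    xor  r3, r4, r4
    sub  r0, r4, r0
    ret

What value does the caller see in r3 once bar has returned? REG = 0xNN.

prologue: push r3 → mem[0xc8]=0xc2, sp=0xc8
body[0] add  r0, r1, #38 → r0=0x94
body[1] add  r4, r4, #53 → r4=0x7c
body[2] sub  r4, r4, #35 → r4=0x59
body[3] xor  r3, r4, r4 → r3=0x00
body[4] sub  r0, r4, r0 → r0=0xc5
epilogue: pop r3=0xc2, sp=0xc9
r3 is callee-saved → restored

REG = 0xc2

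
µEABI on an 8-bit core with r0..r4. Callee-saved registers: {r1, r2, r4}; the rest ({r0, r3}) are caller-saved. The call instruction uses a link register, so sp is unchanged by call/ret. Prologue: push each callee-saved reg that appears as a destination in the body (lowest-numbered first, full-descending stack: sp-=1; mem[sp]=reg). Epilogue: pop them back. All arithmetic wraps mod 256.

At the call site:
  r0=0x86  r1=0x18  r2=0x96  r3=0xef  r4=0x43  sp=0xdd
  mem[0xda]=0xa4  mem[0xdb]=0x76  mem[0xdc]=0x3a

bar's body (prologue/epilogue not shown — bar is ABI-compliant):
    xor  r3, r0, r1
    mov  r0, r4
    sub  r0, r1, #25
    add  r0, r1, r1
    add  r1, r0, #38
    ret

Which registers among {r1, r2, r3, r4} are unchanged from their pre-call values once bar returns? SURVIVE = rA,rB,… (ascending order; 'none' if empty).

SURVIVE = r1,r2,r4

prologue: push r1 -> mem[0xdc]=0x18, sp=0xdc
body[0] xor  r3, r0, r1 -> r3=0x9e
body[1] mov  r0, r4 -> r0=0x43
body[2] sub  r0, r1, #25 -> r0=0xff
body[3] add  r0, r1, r1 -> r0=0x30
body[4] add  r1, r0, #38 -> r1=0x56
epilogue: pop r1=0x18, sp=0xdd
r1: callee-saved, written=True
r2: callee-saved, written=False
r3: caller-saved, written=True
r4: callee-saved, written=False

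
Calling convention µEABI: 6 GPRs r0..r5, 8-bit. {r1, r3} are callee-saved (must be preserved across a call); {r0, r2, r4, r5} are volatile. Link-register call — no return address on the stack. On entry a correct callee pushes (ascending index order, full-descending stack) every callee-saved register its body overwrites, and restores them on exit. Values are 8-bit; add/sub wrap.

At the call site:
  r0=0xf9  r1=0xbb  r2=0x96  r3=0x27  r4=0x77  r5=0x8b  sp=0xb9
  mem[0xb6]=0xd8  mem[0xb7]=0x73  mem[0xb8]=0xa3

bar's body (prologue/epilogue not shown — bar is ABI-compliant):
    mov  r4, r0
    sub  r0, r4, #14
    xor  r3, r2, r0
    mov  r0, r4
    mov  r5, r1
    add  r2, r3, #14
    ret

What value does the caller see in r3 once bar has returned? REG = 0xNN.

REG = 0x27

prologue: push r3 -> mem[0xb8]=0x27, sp=0xb8
body[0] mov  r4, r0 -> r4=0xf9
body[1] sub  r0, r4, #14 -> r0=0xeb
body[2] xor  r3, r2, r0 -> r3=0x7d
body[3] mov  r0, r4 -> r0=0xf9
body[4] mov  r5, r1 -> r5=0xbb
body[5] add  r2, r3, #14 -> r2=0x8b
epilogue: pop r3=0x27, sp=0xb9
r3 is callee-saved -> restored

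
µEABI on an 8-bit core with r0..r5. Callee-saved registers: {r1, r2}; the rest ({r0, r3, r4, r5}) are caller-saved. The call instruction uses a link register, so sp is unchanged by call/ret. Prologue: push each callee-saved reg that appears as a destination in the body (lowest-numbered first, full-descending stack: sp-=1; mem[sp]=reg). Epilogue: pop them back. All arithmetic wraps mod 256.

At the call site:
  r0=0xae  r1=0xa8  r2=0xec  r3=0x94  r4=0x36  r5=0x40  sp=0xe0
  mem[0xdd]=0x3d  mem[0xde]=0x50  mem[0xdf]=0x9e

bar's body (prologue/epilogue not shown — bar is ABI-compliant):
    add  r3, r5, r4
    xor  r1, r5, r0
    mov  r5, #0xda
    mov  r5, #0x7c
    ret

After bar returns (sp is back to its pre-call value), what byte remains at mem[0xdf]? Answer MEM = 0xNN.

MEM = 0xa8

prologue: push r1 -> mem[0xdf]=0xa8, sp=0xdf
body[0] add  r3, r5, r4 -> r3=0x76
body[1] xor  r1, r5, r0 -> r1=0xee
body[2] mov  r5, #0xda -> r5=0xda
body[3] mov  r5, #0x7c -> r5=0x7c
epilogue: pop r1=0xa8, sp=0xe0
prologue pushed ['r1'] at ['0xdf']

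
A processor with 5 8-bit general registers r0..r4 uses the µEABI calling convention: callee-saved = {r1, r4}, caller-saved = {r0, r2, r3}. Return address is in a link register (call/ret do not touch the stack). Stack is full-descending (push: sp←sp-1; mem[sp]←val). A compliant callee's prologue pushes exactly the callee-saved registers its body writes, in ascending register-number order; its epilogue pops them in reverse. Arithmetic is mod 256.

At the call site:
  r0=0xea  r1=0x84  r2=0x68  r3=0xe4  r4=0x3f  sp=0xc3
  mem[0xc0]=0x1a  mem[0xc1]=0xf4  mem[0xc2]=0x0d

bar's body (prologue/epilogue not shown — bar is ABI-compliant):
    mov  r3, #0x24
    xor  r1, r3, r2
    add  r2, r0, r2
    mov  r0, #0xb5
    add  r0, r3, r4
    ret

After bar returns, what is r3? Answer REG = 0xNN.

REG = 0x24

prologue: push r1 → mem[0xc2]=0x84, sp=0xc2
body[0] mov  r3, #0x24 → r3=0x24
body[1] xor  r1, r3, r2 → r1=0x4c
body[2] add  r2, r0, r2 → r2=0x52
body[3] mov  r0, #0xb5 → r0=0xb5
body[4] add  r0, r3, r4 → r0=0x63
epilogue: pop r1=0x84, sp=0xc3
r3 is caller-saved → body value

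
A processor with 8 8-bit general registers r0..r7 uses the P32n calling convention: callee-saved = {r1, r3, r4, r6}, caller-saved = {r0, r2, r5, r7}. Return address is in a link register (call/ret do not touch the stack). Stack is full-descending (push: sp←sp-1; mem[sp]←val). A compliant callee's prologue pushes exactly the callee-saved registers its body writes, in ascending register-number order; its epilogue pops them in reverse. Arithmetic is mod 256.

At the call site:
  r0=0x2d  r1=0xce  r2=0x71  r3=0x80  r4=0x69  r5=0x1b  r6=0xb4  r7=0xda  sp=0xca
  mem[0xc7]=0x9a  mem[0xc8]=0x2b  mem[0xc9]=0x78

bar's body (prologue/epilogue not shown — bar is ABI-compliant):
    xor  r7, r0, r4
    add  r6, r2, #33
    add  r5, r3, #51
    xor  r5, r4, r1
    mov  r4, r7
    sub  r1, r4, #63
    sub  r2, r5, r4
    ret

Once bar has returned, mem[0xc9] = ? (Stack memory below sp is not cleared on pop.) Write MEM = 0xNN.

prologue: push r1 → mem[0xc9]=0xce, sp=0xc9
prologue: push r4 → mem[0xc8]=0x69, sp=0xc8
prologue: push r6 → mem[0xc7]=0xb4, sp=0xc7
body[0] xor  r7, r0, r4 → r7=0x44
body[1] add  r6, r2, #33 → r6=0x92
body[2] add  r5, r3, #51 → r5=0xb3
body[3] xor  r5, r4, r1 → r5=0xa7
body[4] mov  r4, r7 → r4=0x44
body[5] sub  r1, r4, #63 → r1=0x05
body[6] sub  r2, r5, r4 → r2=0x63
epilogue: pop r6=0xb4, sp=0xc8
epilogue: pop r4=0x69, sp=0xc9
epilogue: pop r1=0xce, sp=0xca
prologue pushed ['r1', 'r4', 'r6'] at ['0xc9', '0xc8', '0xc7']

MEM = 0xce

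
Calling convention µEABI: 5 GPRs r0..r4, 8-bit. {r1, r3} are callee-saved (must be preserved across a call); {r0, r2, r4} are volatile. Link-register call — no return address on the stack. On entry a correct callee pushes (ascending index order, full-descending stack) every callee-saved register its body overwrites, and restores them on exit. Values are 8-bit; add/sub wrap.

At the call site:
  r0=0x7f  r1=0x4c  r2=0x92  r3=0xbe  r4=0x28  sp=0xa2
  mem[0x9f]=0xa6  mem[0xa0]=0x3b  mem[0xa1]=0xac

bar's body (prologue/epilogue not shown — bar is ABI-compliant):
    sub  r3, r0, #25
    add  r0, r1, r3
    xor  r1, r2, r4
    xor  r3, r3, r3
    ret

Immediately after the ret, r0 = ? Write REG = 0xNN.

REG = 0xb2

prologue: push r1 -> mem[0xa1]=0x4c, sp=0xa1
prologue: push r3 -> mem[0xa0]=0xbe, sp=0xa0
body[0] sub  r3, r0, #25 -> r3=0x66
body[1] add  r0, r1, r3 -> r0=0xb2
body[2] xor  r1, r2, r4 -> r1=0xba
body[3] xor  r3, r3, r3 -> r3=0x00
epilogue: pop r3=0xbe, sp=0xa1
epilogue: pop r1=0x4c, sp=0xa2
r0 is caller-saved -> body value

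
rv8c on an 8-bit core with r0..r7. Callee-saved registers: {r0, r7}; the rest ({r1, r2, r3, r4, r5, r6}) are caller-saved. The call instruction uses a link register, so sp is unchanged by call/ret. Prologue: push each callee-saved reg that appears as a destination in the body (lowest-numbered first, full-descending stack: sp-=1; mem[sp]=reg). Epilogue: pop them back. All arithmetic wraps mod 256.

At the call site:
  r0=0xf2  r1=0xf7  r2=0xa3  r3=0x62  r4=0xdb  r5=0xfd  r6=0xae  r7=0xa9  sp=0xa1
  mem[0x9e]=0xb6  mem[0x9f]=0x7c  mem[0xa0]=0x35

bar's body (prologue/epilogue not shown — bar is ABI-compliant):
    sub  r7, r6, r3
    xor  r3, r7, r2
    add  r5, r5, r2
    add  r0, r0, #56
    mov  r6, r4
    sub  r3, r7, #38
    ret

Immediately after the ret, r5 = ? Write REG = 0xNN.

prologue: push r0 -> mem[0xa0]=0xf2, sp=0xa0
prologue: push r7 -> mem[0x9f]=0xa9, sp=0x9f
body[0] sub  r7, r6, r3 -> r7=0x4c
body[1] xor  r3, r7, r2 -> r3=0xef
body[2] add  r5, r5, r2 -> r5=0xa0
body[3] add  r0, r0, #56 -> r0=0x2a
body[4] mov  r6, r4 -> r6=0xdb
body[5] sub  r3, r7, #38 -> r3=0x26
epilogue: pop r7=0xa9, sp=0xa0
epilogue: pop r0=0xf2, sp=0xa1
r5 is caller-saved -> body value

REG = 0xa0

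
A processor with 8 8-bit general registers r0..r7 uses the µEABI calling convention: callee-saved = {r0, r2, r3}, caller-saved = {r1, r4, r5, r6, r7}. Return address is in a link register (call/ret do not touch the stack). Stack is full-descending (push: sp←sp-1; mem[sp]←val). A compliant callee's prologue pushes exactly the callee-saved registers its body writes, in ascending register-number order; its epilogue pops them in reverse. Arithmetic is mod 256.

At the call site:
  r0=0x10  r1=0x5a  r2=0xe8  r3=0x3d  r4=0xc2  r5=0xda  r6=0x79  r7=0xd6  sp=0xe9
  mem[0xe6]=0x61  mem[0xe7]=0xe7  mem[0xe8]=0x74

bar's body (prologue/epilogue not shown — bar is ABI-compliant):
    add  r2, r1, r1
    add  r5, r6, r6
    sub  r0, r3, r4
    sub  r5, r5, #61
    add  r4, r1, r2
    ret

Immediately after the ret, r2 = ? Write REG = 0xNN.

REG = 0xe8

prologue: push r0 -> mem[0xe8]=0x10, sp=0xe8
prologue: push r2 -> mem[0xe7]=0xe8, sp=0xe7
body[0] add  r2, r1, r1 -> r2=0xb4
body[1] add  r5, r6, r6 -> r5=0xf2
body[2] sub  r0, r3, r4 -> r0=0x7b
body[3] sub  r5, r5, #61 -> r5=0xb5
body[4] add  r4, r1, r2 -> r4=0x0e
epilogue: pop r2=0xe8, sp=0xe8
epilogue: pop r0=0x10, sp=0xe9
r2 is callee-saved -> restored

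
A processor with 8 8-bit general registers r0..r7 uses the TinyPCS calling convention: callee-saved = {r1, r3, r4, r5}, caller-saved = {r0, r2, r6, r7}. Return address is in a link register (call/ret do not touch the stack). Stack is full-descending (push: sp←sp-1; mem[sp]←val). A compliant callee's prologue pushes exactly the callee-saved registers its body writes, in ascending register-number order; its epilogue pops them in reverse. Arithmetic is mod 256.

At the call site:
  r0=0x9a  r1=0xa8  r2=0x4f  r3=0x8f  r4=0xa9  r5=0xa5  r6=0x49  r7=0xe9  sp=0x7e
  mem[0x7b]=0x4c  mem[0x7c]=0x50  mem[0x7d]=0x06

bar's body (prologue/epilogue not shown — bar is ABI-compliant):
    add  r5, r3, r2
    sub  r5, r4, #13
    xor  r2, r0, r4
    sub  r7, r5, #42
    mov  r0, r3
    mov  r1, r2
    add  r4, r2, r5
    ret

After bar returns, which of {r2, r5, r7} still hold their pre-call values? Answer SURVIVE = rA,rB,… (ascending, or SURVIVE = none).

prologue: push r1 -> mem[0x7d]=0xa8, sp=0x7d
prologue: push r4 -> mem[0x7c]=0xa9, sp=0x7c
prologue: push r5 -> mem[0x7b]=0xa5, sp=0x7b
body[0] add  r5, r3, r2 -> r5=0xde
body[1] sub  r5, r4, #13 -> r5=0x9c
body[2] xor  r2, r0, r4 -> r2=0x33
body[3] sub  r7, r5, #42 -> r7=0x72
body[4] mov  r0, r3 -> r0=0x8f
body[5] mov  r1, r2 -> r1=0x33
body[6] add  r4, r2, r5 -> r4=0xcf
epilogue: pop r5=0xa5, sp=0x7c
epilogue: pop r4=0xa9, sp=0x7d
epilogue: pop r1=0xa8, sp=0x7e
r2: caller-saved, written=True
r5: callee-saved, written=True
r7: caller-saved, written=True

SURVIVE = r5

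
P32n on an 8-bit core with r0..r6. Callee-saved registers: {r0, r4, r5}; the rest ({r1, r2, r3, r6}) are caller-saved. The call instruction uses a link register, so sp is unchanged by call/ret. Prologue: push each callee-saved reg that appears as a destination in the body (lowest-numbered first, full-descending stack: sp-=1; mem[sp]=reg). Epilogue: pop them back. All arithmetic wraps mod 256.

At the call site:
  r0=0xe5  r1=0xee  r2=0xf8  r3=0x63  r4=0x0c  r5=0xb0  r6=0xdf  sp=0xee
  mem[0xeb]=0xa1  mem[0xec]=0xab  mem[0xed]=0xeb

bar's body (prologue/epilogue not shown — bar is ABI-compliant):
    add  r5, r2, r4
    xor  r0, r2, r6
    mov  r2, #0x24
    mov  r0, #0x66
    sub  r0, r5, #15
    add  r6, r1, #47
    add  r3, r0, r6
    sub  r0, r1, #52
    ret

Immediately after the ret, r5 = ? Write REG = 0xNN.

prologue: push r0 -> mem[0xed]=0xe5, sp=0xed
prologue: push r5 -> mem[0xec]=0xb0, sp=0xec
body[0] add  r5, r2, r4 -> r5=0x04
body[1] xor  r0, r2, r6 -> r0=0x27
body[2] mov  r2, #0x24 -> r2=0x24
body[3] mov  r0, #0x66 -> r0=0x66
body[4] sub  r0, r5, #15 -> r0=0xf5
body[5] add  r6, r1, #47 -> r6=0x1d
body[6] add  r3, r0, r6 -> r3=0x12
body[7] sub  r0, r1, #52 -> r0=0xba
epilogue: pop r5=0xb0, sp=0xed
epilogue: pop r0=0xe5, sp=0xee
r5 is callee-saved -> restored

REG = 0xb0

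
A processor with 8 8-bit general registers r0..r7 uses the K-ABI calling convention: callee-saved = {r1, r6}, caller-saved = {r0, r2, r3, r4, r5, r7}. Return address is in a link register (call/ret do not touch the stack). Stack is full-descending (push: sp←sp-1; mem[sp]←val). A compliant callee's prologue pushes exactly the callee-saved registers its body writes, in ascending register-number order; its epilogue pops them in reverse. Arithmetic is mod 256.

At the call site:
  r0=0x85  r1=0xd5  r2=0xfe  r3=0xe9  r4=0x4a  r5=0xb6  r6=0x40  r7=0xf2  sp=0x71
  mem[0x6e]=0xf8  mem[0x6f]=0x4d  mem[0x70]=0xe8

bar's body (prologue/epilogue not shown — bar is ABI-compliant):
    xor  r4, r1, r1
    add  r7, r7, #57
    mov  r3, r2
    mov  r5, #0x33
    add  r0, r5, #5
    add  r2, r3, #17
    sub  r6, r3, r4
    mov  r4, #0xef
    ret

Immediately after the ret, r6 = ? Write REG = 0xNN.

REG = 0x40

prologue: push r6 → mem[0x70]=0x40, sp=0x70
body[0] xor  r4, r1, r1 → r4=0x00
body[1] add  r7, r7, #57 → r7=0x2b
body[2] mov  r3, r2 → r3=0xfe
body[3] mov  r5, #0x33 → r5=0x33
body[4] add  r0, r5, #5 → r0=0x38
body[5] add  r2, r3, #17 → r2=0x0f
body[6] sub  r6, r3, r4 → r6=0xfe
body[7] mov  r4, #0xef → r4=0xef
epilogue: pop r6=0x40, sp=0x71
r6 is callee-saved → restored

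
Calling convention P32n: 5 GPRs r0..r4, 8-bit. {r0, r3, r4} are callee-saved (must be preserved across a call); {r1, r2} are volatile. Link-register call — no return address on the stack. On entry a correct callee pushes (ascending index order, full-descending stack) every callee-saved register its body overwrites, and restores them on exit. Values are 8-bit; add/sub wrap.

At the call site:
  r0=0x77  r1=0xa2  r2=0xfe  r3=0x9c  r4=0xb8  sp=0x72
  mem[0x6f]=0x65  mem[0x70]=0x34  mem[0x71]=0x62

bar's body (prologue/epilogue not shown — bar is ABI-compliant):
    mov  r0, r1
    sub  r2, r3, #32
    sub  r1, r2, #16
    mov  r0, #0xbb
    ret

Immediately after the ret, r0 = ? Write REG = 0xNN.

REG = 0x77

prologue: push r0 -> mem[0x71]=0x77, sp=0x71
body[0] mov  r0, r1 -> r0=0xa2
body[1] sub  r2, r3, #32 -> r2=0x7c
body[2] sub  r1, r2, #16 -> r1=0x6c
body[3] mov  r0, #0xbb -> r0=0xbb
epilogue: pop r0=0x77, sp=0x72
r0 is callee-saved -> restored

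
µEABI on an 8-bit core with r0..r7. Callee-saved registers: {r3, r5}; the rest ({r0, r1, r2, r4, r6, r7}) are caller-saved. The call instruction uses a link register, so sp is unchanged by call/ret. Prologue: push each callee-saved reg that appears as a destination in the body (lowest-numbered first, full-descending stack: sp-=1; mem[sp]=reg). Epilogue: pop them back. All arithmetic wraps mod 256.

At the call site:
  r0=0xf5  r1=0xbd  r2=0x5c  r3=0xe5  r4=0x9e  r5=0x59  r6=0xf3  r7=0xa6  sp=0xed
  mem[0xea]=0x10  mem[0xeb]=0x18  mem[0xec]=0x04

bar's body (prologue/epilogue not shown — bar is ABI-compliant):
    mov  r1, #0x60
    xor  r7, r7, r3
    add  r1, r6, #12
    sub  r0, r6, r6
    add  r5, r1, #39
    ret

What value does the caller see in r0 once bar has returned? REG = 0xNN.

prologue: push r5 → mem[0xec]=0x59, sp=0xec
body[0] mov  r1, #0x60 → r1=0x60
body[1] xor  r7, r7, r3 → r7=0x43
body[2] add  r1, r6, #12 → r1=0xff
body[3] sub  r0, r6, r6 → r0=0x00
body[4] add  r5, r1, #39 → r5=0x26
epilogue: pop r5=0x59, sp=0xed
r0 is caller-saved → body value

REG = 0x00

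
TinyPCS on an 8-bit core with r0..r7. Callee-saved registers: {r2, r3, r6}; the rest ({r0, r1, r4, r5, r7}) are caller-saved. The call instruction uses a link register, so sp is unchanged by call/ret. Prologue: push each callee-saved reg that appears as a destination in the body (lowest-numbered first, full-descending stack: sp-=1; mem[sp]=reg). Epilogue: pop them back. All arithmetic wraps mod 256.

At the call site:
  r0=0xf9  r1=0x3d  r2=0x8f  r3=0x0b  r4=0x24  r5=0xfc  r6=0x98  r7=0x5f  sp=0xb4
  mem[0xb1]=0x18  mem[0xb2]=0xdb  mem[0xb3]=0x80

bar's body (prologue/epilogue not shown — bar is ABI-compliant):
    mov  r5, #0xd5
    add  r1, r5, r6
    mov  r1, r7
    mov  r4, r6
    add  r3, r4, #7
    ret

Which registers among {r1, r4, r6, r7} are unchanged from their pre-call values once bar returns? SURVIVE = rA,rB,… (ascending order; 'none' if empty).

SURVIVE = r6,r7

prologue: push r3 -> mem[0xb3]=0x0b, sp=0xb3
body[0] mov  r5, #0xd5 -> r5=0xd5
body[1] add  r1, r5, r6 -> r1=0x6d
body[2] mov  r1, r7 -> r1=0x5f
body[3] mov  r4, r6 -> r4=0x98
body[4] add  r3, r4, #7 -> r3=0x9f
epilogue: pop r3=0x0b, sp=0xb4
r1: caller-saved, written=True
r4: caller-saved, written=True
r6: callee-saved, written=False
r7: caller-saved, written=False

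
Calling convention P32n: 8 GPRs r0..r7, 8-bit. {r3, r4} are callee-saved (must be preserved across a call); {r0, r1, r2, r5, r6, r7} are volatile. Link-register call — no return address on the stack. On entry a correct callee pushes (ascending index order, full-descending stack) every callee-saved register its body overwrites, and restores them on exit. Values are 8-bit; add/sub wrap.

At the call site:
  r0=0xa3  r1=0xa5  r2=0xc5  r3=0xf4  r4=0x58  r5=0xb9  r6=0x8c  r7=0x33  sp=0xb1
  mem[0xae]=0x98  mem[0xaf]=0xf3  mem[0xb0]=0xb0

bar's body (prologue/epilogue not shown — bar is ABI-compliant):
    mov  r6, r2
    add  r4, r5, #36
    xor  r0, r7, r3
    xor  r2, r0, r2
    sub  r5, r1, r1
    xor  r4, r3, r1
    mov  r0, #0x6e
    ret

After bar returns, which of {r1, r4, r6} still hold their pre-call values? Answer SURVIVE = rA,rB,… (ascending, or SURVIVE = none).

SURVIVE = r1,r4

prologue: push r4 → mem[0xb0]=0x58, sp=0xb0
body[0] mov  r6, r2 → r6=0xc5
body[1] add  r4, r5, #36 → r4=0xdd
body[2] xor  r0, r7, r3 → r0=0xc7
body[3] xor  r2, r0, r2 → r2=0x02
body[4] sub  r5, r1, r1 → r5=0x00
body[5] xor  r4, r3, r1 → r4=0x51
body[6] mov  r0, #0x6e → r0=0x6e
epilogue: pop r4=0x58, sp=0xb1
r1: caller-saved, written=False
r4: callee-saved, written=True
r6: caller-saved, written=True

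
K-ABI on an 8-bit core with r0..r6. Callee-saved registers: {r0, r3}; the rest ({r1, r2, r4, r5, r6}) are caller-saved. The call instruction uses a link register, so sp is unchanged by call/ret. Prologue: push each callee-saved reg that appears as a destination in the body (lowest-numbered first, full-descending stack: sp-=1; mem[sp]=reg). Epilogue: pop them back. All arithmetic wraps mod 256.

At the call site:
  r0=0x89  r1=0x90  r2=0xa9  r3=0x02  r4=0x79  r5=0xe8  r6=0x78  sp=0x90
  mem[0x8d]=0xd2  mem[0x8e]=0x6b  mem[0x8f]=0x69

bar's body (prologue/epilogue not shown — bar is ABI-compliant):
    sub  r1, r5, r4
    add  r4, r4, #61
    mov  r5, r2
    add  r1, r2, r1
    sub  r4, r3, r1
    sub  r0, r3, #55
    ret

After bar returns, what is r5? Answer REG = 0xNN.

prologue: push r0 → mem[0x8f]=0x89, sp=0x8f
body[0] sub  r1, r5, r4 → r1=0x6f
body[1] add  r4, r4, #61 → r4=0xb6
body[2] mov  r5, r2 → r5=0xa9
body[3] add  r1, r2, r1 → r1=0x18
body[4] sub  r4, r3, r1 → r4=0xea
body[5] sub  r0, r3, #55 → r0=0xcb
epilogue: pop r0=0x89, sp=0x90
r5 is caller-saved → body value

REG = 0xa9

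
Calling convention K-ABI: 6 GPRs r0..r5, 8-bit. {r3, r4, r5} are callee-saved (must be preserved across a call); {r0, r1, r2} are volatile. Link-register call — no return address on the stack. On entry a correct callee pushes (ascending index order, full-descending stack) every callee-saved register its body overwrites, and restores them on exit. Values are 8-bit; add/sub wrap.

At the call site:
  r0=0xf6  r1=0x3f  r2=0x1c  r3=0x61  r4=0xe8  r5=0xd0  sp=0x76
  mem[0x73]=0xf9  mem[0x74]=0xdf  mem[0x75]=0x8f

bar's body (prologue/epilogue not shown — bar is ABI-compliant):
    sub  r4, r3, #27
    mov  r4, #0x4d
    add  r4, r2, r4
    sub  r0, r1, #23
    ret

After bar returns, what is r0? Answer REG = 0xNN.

REG = 0x28

prologue: push r4 → mem[0x75]=0xe8, sp=0x75
body[0] sub  r4, r3, #27 → r4=0x46
body[1] mov  r4, #0x4d → r4=0x4d
body[2] add  r4, r2, r4 → r4=0x69
body[3] sub  r0, r1, #23 → r0=0x28
epilogue: pop r4=0xe8, sp=0x76
r0 is caller-saved → body value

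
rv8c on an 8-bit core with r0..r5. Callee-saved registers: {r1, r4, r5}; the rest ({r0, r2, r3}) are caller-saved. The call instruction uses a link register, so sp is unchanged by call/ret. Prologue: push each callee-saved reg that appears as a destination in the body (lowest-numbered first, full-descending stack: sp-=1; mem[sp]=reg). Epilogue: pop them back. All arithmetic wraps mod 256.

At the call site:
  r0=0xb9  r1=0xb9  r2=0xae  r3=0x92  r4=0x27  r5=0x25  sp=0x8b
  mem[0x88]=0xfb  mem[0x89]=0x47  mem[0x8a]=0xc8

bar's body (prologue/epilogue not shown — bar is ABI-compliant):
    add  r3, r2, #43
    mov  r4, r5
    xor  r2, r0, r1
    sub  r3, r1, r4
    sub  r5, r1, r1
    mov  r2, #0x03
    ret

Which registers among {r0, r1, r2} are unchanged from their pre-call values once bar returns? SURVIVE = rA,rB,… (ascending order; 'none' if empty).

SURVIVE = r0,r1

prologue: push r4 → mem[0x8a]=0x27, sp=0x8a
prologue: push r5 → mem[0x89]=0x25, sp=0x89
body[0] add  r3, r2, #43 → r3=0xd9
body[1] mov  r4, r5 → r4=0x25
body[2] xor  r2, r0, r1 → r2=0x00
body[3] sub  r3, r1, r4 → r3=0x94
body[4] sub  r5, r1, r1 → r5=0x00
body[5] mov  r2, #0x03 → r2=0x03
epilogue: pop r5=0x25, sp=0x8a
epilogue: pop r4=0x27, sp=0x8b
r0: caller-saved, written=False
r1: callee-saved, written=False
r2: caller-saved, written=True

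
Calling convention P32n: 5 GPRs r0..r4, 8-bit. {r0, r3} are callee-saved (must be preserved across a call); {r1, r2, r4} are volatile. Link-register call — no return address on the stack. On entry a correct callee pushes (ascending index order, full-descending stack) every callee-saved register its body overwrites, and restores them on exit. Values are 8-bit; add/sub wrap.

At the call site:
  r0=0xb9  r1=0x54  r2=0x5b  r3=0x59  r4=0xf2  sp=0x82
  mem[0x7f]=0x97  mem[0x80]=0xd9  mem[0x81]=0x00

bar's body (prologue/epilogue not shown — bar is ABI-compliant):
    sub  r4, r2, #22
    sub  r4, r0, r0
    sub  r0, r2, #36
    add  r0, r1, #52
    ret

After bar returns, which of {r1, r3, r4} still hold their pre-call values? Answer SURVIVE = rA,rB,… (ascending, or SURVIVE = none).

SURVIVE = r1,r3

prologue: push r0 → mem[0x81]=0xb9, sp=0x81
body[0] sub  r4, r2, #22 → r4=0x45
body[1] sub  r4, r0, r0 → r4=0x00
body[2] sub  r0, r2, #36 → r0=0x37
body[3] add  r0, r1, #52 → r0=0x88
epilogue: pop r0=0xb9, sp=0x82
r1: caller-saved, written=False
r3: callee-saved, written=False
r4: caller-saved, written=True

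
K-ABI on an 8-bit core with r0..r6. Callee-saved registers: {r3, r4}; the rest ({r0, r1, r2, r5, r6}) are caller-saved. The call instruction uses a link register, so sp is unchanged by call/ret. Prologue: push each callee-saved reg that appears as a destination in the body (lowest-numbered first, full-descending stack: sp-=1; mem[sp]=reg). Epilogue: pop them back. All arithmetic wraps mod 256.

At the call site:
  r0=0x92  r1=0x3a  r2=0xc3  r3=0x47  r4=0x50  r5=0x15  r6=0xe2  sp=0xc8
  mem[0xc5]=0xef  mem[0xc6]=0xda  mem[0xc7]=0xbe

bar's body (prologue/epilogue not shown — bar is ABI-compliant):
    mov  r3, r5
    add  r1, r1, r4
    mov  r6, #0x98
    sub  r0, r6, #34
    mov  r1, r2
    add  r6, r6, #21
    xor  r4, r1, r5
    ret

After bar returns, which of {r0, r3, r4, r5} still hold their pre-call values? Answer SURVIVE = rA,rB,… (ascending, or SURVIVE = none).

prologue: push r3 -> mem[0xc7]=0x47, sp=0xc7
prologue: push r4 -> mem[0xc6]=0x50, sp=0xc6
body[0] mov  r3, r5 -> r3=0x15
body[1] add  r1, r1, r4 -> r1=0x8a
body[2] mov  r6, #0x98 -> r6=0x98
body[3] sub  r0, r6, #34 -> r0=0x76
body[4] mov  r1, r2 -> r1=0xc3
body[5] add  r6, r6, #21 -> r6=0xad
body[6] xor  r4, r1, r5 -> r4=0xd6
epilogue: pop r4=0x50, sp=0xc7
epilogue: pop r3=0x47, sp=0xc8
r0: caller-saved, written=True
r3: callee-saved, written=True
r4: callee-saved, written=True
r5: caller-saved, written=False

SURVIVE = r3,r4,r5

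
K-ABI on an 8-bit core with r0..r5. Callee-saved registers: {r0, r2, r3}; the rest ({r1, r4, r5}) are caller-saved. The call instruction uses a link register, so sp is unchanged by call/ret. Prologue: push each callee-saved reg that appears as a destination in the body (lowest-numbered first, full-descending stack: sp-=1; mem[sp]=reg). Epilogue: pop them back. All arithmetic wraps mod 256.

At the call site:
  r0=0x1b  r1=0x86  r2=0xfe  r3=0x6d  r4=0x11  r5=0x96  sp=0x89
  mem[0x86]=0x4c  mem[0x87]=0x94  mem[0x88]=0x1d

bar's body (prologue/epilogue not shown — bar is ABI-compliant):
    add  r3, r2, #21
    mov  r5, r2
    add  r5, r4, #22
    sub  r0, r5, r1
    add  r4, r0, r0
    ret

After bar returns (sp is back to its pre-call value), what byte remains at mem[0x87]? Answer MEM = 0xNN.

prologue: push r0 → mem[0x88]=0x1b, sp=0x88
prologue: push r3 → mem[0x87]=0x6d, sp=0x87
body[0] add  r3, r2, #21 → r3=0x13
body[1] mov  r5, r2 → r5=0xfe
body[2] add  r5, r4, #22 → r5=0x27
body[3] sub  r0, r5, r1 → r0=0xa1
body[4] add  r4, r0, r0 → r4=0x42
epilogue: pop r3=0x6d, sp=0x88
epilogue: pop r0=0x1b, sp=0x89
prologue pushed ['r0', 'r3'] at ['0x88', '0x87']

MEM = 0x6d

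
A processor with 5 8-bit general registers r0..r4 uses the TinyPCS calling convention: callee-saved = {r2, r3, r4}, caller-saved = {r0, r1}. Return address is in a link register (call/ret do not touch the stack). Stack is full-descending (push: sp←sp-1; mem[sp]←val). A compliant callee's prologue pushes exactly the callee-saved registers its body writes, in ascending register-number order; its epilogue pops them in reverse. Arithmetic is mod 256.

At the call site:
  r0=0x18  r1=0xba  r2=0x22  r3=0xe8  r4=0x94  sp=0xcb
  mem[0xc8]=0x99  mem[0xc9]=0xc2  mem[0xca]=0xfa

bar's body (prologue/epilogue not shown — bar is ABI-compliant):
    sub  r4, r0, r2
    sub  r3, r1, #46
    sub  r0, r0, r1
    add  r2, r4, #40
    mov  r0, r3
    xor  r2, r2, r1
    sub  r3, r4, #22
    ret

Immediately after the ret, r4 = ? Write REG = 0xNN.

prologue: push r2 → mem[0xca]=0x22, sp=0xca
prologue: push r3 → mem[0xc9]=0xe8, sp=0xc9
prologue: push r4 → mem[0xc8]=0x94, sp=0xc8
body[0] sub  r4, r0, r2 → r4=0xf6
body[1] sub  r3, r1, #46 → r3=0x8c
body[2] sub  r0, r0, r1 → r0=0x5e
body[3] add  r2, r4, #40 → r2=0x1e
body[4] mov  r0, r3 → r0=0x8c
body[5] xor  r2, r2, r1 → r2=0xa4
body[6] sub  r3, r4, #22 → r3=0xe0
epilogue: pop r4=0x94, sp=0xc9
epilogue: pop r3=0xe8, sp=0xca
epilogue: pop r2=0x22, sp=0xcb
r4 is callee-saved → restored

REG = 0x94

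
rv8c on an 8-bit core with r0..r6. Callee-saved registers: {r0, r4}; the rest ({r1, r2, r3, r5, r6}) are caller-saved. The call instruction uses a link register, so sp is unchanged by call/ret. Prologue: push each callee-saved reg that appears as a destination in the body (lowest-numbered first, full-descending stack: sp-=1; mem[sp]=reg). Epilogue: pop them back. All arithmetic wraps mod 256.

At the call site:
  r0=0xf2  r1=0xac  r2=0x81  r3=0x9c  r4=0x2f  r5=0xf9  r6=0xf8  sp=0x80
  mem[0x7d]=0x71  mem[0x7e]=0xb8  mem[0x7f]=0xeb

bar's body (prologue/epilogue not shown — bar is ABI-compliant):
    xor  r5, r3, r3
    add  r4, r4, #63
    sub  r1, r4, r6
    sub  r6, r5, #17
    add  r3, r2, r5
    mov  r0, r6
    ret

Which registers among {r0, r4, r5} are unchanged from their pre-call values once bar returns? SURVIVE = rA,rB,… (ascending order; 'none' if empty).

SURVIVE = r0,r4

prologue: push r0 -> mem[0x7f]=0xf2, sp=0x7f
prologue: push r4 -> mem[0x7e]=0x2f, sp=0x7e
body[0] xor  r5, r3, r3 -> r5=0x00
body[1] add  r4, r4, #63 -> r4=0x6e
body[2] sub  r1, r4, r6 -> r1=0x76
body[3] sub  r6, r5, #17 -> r6=0xef
body[4] add  r3, r2, r5 -> r3=0x81
body[5] mov  r0, r6 -> r0=0xef
epilogue: pop r4=0x2f, sp=0x7f
epilogue: pop r0=0xf2, sp=0x80
r0: callee-saved, written=True
r4: callee-saved, written=True
r5: caller-saved, written=True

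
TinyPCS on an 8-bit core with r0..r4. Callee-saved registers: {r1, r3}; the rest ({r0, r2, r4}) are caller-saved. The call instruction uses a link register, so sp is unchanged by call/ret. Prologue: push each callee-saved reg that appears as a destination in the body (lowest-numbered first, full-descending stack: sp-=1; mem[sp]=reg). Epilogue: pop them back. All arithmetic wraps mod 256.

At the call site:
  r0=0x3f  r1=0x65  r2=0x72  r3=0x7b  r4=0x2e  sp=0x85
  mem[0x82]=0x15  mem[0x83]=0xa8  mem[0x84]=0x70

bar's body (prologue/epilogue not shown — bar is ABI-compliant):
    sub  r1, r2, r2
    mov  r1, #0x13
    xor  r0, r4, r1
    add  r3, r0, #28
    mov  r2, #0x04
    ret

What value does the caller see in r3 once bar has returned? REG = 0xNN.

prologue: push r1 → mem[0x84]=0x65, sp=0x84
prologue: push r3 → mem[0x83]=0x7b, sp=0x83
body[0] sub  r1, r2, r2 → r1=0x00
body[1] mov  r1, #0x13 → r1=0x13
body[2] xor  r0, r4, r1 → r0=0x3d
body[3] add  r3, r0, #28 → r3=0x59
body[4] mov  r2, #0x04 → r2=0x04
epilogue: pop r3=0x7b, sp=0x84
epilogue: pop r1=0x65, sp=0x85
r3 is callee-saved → restored

REG = 0x7b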